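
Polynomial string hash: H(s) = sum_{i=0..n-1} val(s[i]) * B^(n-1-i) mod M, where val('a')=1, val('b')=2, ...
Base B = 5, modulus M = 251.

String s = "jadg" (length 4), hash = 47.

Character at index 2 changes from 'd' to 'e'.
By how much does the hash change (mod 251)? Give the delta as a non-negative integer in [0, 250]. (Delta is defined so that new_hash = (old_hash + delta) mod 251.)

Answer: 5

Derivation:
Delta formula: (val(new) - val(old)) * B^(n-1-k) mod M
  val('e') - val('d') = 5 - 4 = 1
  B^(n-1-k) = 5^1 mod 251 = 5
  Delta = 1 * 5 mod 251 = 5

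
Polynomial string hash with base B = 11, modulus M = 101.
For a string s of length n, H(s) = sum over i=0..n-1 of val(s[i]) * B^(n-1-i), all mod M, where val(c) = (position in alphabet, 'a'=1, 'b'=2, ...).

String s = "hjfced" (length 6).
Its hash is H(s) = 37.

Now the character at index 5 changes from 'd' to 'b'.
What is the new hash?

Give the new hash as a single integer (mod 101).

Answer: 35

Derivation:
val('d') = 4, val('b') = 2
Position k = 5, exponent = n-1-k = 0
B^0 mod M = 11^0 mod 101 = 1
Delta = (2 - 4) * 1 mod 101 = 99
New hash = (37 + 99) mod 101 = 35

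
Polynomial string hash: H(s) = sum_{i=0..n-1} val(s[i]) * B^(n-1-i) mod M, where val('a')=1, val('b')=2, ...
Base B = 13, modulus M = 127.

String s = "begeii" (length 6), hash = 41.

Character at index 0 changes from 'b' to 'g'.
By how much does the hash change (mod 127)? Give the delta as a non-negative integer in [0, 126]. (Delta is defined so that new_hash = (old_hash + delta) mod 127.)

Delta formula: (val(new) - val(old)) * B^(n-1-k) mod M
  val('g') - val('b') = 7 - 2 = 5
  B^(n-1-k) = 13^5 mod 127 = 72
  Delta = 5 * 72 mod 127 = 106

Answer: 106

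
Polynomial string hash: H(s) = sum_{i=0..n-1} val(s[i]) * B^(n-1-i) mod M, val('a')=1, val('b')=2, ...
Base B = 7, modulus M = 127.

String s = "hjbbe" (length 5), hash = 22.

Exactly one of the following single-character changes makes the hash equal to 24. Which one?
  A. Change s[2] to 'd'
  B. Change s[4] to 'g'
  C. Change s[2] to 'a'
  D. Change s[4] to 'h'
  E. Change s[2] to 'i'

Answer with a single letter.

Answer: B

Derivation:
Option A: s[2]='b'->'d', delta=(4-2)*7^2 mod 127 = 98, hash=22+98 mod 127 = 120
Option B: s[4]='e'->'g', delta=(7-5)*7^0 mod 127 = 2, hash=22+2 mod 127 = 24 <-- target
Option C: s[2]='b'->'a', delta=(1-2)*7^2 mod 127 = 78, hash=22+78 mod 127 = 100
Option D: s[4]='e'->'h', delta=(8-5)*7^0 mod 127 = 3, hash=22+3 mod 127 = 25
Option E: s[2]='b'->'i', delta=(9-2)*7^2 mod 127 = 89, hash=22+89 mod 127 = 111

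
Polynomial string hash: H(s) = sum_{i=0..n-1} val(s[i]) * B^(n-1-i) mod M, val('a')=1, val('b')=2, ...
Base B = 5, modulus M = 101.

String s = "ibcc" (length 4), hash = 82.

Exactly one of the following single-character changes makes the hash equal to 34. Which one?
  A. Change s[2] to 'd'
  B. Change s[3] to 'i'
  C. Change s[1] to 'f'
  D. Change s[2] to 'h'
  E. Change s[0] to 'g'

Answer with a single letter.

Answer: E

Derivation:
Option A: s[2]='c'->'d', delta=(4-3)*5^1 mod 101 = 5, hash=82+5 mod 101 = 87
Option B: s[3]='c'->'i', delta=(9-3)*5^0 mod 101 = 6, hash=82+6 mod 101 = 88
Option C: s[1]='b'->'f', delta=(6-2)*5^2 mod 101 = 100, hash=82+100 mod 101 = 81
Option D: s[2]='c'->'h', delta=(8-3)*5^1 mod 101 = 25, hash=82+25 mod 101 = 6
Option E: s[0]='i'->'g', delta=(7-9)*5^3 mod 101 = 53, hash=82+53 mod 101 = 34 <-- target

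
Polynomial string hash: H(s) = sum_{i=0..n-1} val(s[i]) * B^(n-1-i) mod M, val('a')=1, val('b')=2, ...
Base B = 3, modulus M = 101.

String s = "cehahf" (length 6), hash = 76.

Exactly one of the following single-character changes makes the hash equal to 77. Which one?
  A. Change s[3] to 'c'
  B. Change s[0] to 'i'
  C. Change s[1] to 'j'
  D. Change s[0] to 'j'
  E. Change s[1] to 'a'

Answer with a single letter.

Answer: C

Derivation:
Option A: s[3]='a'->'c', delta=(3-1)*3^2 mod 101 = 18, hash=76+18 mod 101 = 94
Option B: s[0]='c'->'i', delta=(9-3)*3^5 mod 101 = 44, hash=76+44 mod 101 = 19
Option C: s[1]='e'->'j', delta=(10-5)*3^4 mod 101 = 1, hash=76+1 mod 101 = 77 <-- target
Option D: s[0]='c'->'j', delta=(10-3)*3^5 mod 101 = 85, hash=76+85 mod 101 = 60
Option E: s[1]='e'->'a', delta=(1-5)*3^4 mod 101 = 80, hash=76+80 mod 101 = 55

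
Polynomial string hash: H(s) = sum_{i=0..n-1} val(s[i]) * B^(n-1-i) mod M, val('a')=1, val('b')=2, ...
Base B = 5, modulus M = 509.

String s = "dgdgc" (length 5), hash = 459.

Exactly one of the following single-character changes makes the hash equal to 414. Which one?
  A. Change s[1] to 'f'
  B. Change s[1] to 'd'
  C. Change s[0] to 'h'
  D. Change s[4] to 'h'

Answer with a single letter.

Answer: C

Derivation:
Option A: s[1]='g'->'f', delta=(6-7)*5^3 mod 509 = 384, hash=459+384 mod 509 = 334
Option B: s[1]='g'->'d', delta=(4-7)*5^3 mod 509 = 134, hash=459+134 mod 509 = 84
Option C: s[0]='d'->'h', delta=(8-4)*5^4 mod 509 = 464, hash=459+464 mod 509 = 414 <-- target
Option D: s[4]='c'->'h', delta=(8-3)*5^0 mod 509 = 5, hash=459+5 mod 509 = 464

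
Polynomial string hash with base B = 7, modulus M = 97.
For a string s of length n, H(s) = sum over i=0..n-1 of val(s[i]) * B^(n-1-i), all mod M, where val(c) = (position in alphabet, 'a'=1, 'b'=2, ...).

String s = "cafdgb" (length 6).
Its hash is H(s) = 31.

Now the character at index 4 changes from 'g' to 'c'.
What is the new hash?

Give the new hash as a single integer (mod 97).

Answer: 3

Derivation:
val('g') = 7, val('c') = 3
Position k = 4, exponent = n-1-k = 1
B^1 mod M = 7^1 mod 97 = 7
Delta = (3 - 7) * 7 mod 97 = 69
New hash = (31 + 69) mod 97 = 3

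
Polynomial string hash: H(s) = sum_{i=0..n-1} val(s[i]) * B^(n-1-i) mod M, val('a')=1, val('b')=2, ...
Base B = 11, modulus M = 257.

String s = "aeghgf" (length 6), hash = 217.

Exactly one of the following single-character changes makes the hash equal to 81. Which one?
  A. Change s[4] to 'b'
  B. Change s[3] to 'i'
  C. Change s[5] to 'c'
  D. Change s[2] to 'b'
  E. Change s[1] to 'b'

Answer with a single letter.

Answer: B

Derivation:
Option A: s[4]='g'->'b', delta=(2-7)*11^1 mod 257 = 202, hash=217+202 mod 257 = 162
Option B: s[3]='h'->'i', delta=(9-8)*11^2 mod 257 = 121, hash=217+121 mod 257 = 81 <-- target
Option C: s[5]='f'->'c', delta=(3-6)*11^0 mod 257 = 254, hash=217+254 mod 257 = 214
Option D: s[2]='g'->'b', delta=(2-7)*11^3 mod 257 = 27, hash=217+27 mod 257 = 244
Option E: s[1]='e'->'b', delta=(2-5)*11^4 mod 257 = 24, hash=217+24 mod 257 = 241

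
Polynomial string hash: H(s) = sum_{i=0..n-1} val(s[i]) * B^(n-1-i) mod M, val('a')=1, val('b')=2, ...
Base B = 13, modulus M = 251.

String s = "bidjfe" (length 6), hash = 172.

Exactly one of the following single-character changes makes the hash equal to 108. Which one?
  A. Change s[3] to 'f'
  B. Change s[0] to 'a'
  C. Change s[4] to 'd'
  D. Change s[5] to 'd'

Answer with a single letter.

Option A: s[3]='j'->'f', delta=(6-10)*13^2 mod 251 = 77, hash=172+77 mod 251 = 249
Option B: s[0]='b'->'a', delta=(1-2)*13^5 mod 251 = 187, hash=172+187 mod 251 = 108 <-- target
Option C: s[4]='f'->'d', delta=(4-6)*13^1 mod 251 = 225, hash=172+225 mod 251 = 146
Option D: s[5]='e'->'d', delta=(4-5)*13^0 mod 251 = 250, hash=172+250 mod 251 = 171

Answer: B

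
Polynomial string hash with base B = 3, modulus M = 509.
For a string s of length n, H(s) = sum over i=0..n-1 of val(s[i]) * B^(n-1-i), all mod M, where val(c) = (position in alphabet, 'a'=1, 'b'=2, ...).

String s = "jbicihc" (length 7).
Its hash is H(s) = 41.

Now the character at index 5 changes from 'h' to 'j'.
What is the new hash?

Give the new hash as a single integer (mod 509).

val('h') = 8, val('j') = 10
Position k = 5, exponent = n-1-k = 1
B^1 mod M = 3^1 mod 509 = 3
Delta = (10 - 8) * 3 mod 509 = 6
New hash = (41 + 6) mod 509 = 47

Answer: 47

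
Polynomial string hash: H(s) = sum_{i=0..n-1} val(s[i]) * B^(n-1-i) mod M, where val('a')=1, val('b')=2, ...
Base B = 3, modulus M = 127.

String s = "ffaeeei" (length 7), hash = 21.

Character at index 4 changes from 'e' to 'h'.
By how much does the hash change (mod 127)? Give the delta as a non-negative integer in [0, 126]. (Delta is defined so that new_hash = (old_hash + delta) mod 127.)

Answer: 27

Derivation:
Delta formula: (val(new) - val(old)) * B^(n-1-k) mod M
  val('h') - val('e') = 8 - 5 = 3
  B^(n-1-k) = 3^2 mod 127 = 9
  Delta = 3 * 9 mod 127 = 27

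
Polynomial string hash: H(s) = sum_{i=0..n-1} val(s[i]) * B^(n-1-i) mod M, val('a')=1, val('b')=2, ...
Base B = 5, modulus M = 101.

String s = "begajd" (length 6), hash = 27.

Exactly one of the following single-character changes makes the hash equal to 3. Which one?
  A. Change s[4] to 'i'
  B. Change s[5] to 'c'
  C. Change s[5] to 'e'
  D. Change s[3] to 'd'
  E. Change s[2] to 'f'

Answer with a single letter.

Option A: s[4]='j'->'i', delta=(9-10)*5^1 mod 101 = 96, hash=27+96 mod 101 = 22
Option B: s[5]='d'->'c', delta=(3-4)*5^0 mod 101 = 100, hash=27+100 mod 101 = 26
Option C: s[5]='d'->'e', delta=(5-4)*5^0 mod 101 = 1, hash=27+1 mod 101 = 28
Option D: s[3]='a'->'d', delta=(4-1)*5^2 mod 101 = 75, hash=27+75 mod 101 = 1
Option E: s[2]='g'->'f', delta=(6-7)*5^3 mod 101 = 77, hash=27+77 mod 101 = 3 <-- target

Answer: E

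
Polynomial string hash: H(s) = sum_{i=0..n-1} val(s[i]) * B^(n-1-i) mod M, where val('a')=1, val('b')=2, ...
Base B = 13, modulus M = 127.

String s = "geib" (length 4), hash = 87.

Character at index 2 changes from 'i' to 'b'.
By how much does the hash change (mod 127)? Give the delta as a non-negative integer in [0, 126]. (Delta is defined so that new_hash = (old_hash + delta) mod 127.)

Delta formula: (val(new) - val(old)) * B^(n-1-k) mod M
  val('b') - val('i') = 2 - 9 = -7
  B^(n-1-k) = 13^1 mod 127 = 13
  Delta = -7 * 13 mod 127 = 36

Answer: 36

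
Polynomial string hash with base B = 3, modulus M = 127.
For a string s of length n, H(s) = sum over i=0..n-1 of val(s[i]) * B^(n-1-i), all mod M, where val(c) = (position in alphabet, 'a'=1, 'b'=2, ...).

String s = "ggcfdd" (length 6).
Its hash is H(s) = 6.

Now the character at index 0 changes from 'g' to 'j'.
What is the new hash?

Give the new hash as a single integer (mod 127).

val('g') = 7, val('j') = 10
Position k = 0, exponent = n-1-k = 5
B^5 mod M = 3^5 mod 127 = 116
Delta = (10 - 7) * 116 mod 127 = 94
New hash = (6 + 94) mod 127 = 100

Answer: 100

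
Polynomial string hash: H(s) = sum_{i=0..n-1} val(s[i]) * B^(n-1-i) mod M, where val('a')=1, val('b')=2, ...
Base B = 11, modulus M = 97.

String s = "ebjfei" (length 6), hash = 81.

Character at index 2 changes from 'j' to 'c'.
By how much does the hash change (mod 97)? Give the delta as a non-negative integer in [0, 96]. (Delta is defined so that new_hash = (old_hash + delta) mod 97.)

Answer: 92

Derivation:
Delta formula: (val(new) - val(old)) * B^(n-1-k) mod M
  val('c') - val('j') = 3 - 10 = -7
  B^(n-1-k) = 11^3 mod 97 = 70
  Delta = -7 * 70 mod 97 = 92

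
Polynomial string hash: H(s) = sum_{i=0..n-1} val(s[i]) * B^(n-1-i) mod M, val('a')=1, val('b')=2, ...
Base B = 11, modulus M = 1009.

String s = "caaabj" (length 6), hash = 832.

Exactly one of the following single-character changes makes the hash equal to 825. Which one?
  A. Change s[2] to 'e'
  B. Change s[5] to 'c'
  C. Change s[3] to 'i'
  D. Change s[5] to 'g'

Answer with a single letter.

Option A: s[2]='a'->'e', delta=(5-1)*11^3 mod 1009 = 279, hash=832+279 mod 1009 = 102
Option B: s[5]='j'->'c', delta=(3-10)*11^0 mod 1009 = 1002, hash=832+1002 mod 1009 = 825 <-- target
Option C: s[3]='a'->'i', delta=(9-1)*11^2 mod 1009 = 968, hash=832+968 mod 1009 = 791
Option D: s[5]='j'->'g', delta=(7-10)*11^0 mod 1009 = 1006, hash=832+1006 mod 1009 = 829

Answer: B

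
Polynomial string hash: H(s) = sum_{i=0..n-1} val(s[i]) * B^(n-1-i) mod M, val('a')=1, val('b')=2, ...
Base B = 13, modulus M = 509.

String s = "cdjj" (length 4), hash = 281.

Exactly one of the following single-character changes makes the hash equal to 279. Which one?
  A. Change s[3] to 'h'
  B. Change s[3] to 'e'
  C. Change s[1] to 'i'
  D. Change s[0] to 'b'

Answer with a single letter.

Option A: s[3]='j'->'h', delta=(8-10)*13^0 mod 509 = 507, hash=281+507 mod 509 = 279 <-- target
Option B: s[3]='j'->'e', delta=(5-10)*13^0 mod 509 = 504, hash=281+504 mod 509 = 276
Option C: s[1]='d'->'i', delta=(9-4)*13^2 mod 509 = 336, hash=281+336 mod 509 = 108
Option D: s[0]='c'->'b', delta=(2-3)*13^3 mod 509 = 348, hash=281+348 mod 509 = 120

Answer: A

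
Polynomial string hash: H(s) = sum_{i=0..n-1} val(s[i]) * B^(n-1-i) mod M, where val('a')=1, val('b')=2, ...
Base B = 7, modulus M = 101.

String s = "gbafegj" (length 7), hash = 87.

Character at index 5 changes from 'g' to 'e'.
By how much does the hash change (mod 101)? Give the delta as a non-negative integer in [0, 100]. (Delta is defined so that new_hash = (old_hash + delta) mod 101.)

Answer: 87

Derivation:
Delta formula: (val(new) - val(old)) * B^(n-1-k) mod M
  val('e') - val('g') = 5 - 7 = -2
  B^(n-1-k) = 7^1 mod 101 = 7
  Delta = -2 * 7 mod 101 = 87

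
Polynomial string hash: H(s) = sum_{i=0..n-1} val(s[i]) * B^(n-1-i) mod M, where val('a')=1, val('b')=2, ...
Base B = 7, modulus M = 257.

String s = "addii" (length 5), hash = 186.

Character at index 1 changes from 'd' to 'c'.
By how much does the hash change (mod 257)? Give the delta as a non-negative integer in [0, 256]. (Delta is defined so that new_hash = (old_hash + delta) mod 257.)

Answer: 171

Derivation:
Delta formula: (val(new) - val(old)) * B^(n-1-k) mod M
  val('c') - val('d') = 3 - 4 = -1
  B^(n-1-k) = 7^3 mod 257 = 86
  Delta = -1 * 86 mod 257 = 171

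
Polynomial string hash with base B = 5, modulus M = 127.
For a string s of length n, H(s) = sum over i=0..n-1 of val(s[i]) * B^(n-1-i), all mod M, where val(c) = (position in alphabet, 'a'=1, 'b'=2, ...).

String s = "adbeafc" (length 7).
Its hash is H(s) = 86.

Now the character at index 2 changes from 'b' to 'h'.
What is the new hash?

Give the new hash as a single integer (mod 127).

Answer: 26

Derivation:
val('b') = 2, val('h') = 8
Position k = 2, exponent = n-1-k = 4
B^4 mod M = 5^4 mod 127 = 117
Delta = (8 - 2) * 117 mod 127 = 67
New hash = (86 + 67) mod 127 = 26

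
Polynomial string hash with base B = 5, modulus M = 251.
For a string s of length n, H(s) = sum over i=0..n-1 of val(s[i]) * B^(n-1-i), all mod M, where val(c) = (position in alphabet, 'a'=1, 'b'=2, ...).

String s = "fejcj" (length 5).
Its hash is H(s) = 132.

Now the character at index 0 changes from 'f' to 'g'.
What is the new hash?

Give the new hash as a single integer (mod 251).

Answer: 4

Derivation:
val('f') = 6, val('g') = 7
Position k = 0, exponent = n-1-k = 4
B^4 mod M = 5^4 mod 251 = 123
Delta = (7 - 6) * 123 mod 251 = 123
New hash = (132 + 123) mod 251 = 4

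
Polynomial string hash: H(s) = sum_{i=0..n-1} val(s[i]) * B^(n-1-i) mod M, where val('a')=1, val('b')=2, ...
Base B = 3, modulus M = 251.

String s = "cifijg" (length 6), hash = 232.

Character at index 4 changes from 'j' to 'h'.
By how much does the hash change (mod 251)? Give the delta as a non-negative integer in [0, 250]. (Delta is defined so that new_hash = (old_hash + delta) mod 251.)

Delta formula: (val(new) - val(old)) * B^(n-1-k) mod M
  val('h') - val('j') = 8 - 10 = -2
  B^(n-1-k) = 3^1 mod 251 = 3
  Delta = -2 * 3 mod 251 = 245

Answer: 245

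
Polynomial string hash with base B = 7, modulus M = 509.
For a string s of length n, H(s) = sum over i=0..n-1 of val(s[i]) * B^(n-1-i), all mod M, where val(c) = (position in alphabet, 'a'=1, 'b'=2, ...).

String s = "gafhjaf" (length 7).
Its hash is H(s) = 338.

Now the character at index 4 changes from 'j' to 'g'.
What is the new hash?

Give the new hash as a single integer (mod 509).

Answer: 191

Derivation:
val('j') = 10, val('g') = 7
Position k = 4, exponent = n-1-k = 2
B^2 mod M = 7^2 mod 509 = 49
Delta = (7 - 10) * 49 mod 509 = 362
New hash = (338 + 362) mod 509 = 191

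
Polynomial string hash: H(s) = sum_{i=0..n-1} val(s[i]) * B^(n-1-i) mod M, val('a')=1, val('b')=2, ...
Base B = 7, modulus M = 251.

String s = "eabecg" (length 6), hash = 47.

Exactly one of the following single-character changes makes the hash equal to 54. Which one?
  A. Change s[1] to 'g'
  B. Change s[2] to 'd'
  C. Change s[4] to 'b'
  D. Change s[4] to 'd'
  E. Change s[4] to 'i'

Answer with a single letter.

Option A: s[1]='a'->'g', delta=(7-1)*7^4 mod 251 = 99, hash=47+99 mod 251 = 146
Option B: s[2]='b'->'d', delta=(4-2)*7^3 mod 251 = 184, hash=47+184 mod 251 = 231
Option C: s[4]='c'->'b', delta=(2-3)*7^1 mod 251 = 244, hash=47+244 mod 251 = 40
Option D: s[4]='c'->'d', delta=(4-3)*7^1 mod 251 = 7, hash=47+7 mod 251 = 54 <-- target
Option E: s[4]='c'->'i', delta=(9-3)*7^1 mod 251 = 42, hash=47+42 mod 251 = 89

Answer: D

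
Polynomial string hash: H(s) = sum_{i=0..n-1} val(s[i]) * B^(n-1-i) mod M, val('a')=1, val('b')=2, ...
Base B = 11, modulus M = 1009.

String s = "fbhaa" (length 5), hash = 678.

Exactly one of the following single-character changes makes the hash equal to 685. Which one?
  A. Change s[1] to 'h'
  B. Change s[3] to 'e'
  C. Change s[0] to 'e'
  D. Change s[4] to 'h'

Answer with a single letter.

Option A: s[1]='b'->'h', delta=(8-2)*11^3 mod 1009 = 923, hash=678+923 mod 1009 = 592
Option B: s[3]='a'->'e', delta=(5-1)*11^1 mod 1009 = 44, hash=678+44 mod 1009 = 722
Option C: s[0]='f'->'e', delta=(5-6)*11^4 mod 1009 = 494, hash=678+494 mod 1009 = 163
Option D: s[4]='a'->'h', delta=(8-1)*11^0 mod 1009 = 7, hash=678+7 mod 1009 = 685 <-- target

Answer: D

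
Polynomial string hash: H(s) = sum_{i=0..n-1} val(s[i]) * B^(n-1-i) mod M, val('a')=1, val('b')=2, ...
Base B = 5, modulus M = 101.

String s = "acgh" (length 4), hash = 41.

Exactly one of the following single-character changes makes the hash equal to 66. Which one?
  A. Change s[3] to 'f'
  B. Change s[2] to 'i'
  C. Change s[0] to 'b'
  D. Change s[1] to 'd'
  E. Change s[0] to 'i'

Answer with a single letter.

Answer: D

Derivation:
Option A: s[3]='h'->'f', delta=(6-8)*5^0 mod 101 = 99, hash=41+99 mod 101 = 39
Option B: s[2]='g'->'i', delta=(9-7)*5^1 mod 101 = 10, hash=41+10 mod 101 = 51
Option C: s[0]='a'->'b', delta=(2-1)*5^3 mod 101 = 24, hash=41+24 mod 101 = 65
Option D: s[1]='c'->'d', delta=(4-3)*5^2 mod 101 = 25, hash=41+25 mod 101 = 66 <-- target
Option E: s[0]='a'->'i', delta=(9-1)*5^3 mod 101 = 91, hash=41+91 mod 101 = 31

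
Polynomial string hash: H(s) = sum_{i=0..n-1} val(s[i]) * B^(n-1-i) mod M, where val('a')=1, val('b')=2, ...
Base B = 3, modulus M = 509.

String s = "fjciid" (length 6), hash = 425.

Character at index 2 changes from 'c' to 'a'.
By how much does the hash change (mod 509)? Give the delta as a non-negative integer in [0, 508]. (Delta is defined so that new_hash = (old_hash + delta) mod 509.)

Delta formula: (val(new) - val(old)) * B^(n-1-k) mod M
  val('a') - val('c') = 1 - 3 = -2
  B^(n-1-k) = 3^3 mod 509 = 27
  Delta = -2 * 27 mod 509 = 455

Answer: 455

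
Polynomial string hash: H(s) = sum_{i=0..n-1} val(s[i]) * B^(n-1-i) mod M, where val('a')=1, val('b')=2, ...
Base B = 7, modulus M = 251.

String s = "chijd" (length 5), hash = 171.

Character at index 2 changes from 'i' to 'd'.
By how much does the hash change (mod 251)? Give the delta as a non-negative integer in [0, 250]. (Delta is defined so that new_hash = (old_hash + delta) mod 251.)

Answer: 6

Derivation:
Delta formula: (val(new) - val(old)) * B^(n-1-k) mod M
  val('d') - val('i') = 4 - 9 = -5
  B^(n-1-k) = 7^2 mod 251 = 49
  Delta = -5 * 49 mod 251 = 6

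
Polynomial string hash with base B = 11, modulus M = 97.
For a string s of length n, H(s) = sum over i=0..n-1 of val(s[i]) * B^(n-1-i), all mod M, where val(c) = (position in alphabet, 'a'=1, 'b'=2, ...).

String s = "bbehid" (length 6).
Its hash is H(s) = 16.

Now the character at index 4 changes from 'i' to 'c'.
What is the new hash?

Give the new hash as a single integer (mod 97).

Answer: 47

Derivation:
val('i') = 9, val('c') = 3
Position k = 4, exponent = n-1-k = 1
B^1 mod M = 11^1 mod 97 = 11
Delta = (3 - 9) * 11 mod 97 = 31
New hash = (16 + 31) mod 97 = 47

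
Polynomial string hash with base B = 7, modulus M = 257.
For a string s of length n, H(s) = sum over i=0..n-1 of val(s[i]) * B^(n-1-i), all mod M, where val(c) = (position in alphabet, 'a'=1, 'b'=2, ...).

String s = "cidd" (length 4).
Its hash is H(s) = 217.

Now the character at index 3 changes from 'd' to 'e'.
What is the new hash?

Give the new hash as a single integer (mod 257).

Answer: 218

Derivation:
val('d') = 4, val('e') = 5
Position k = 3, exponent = n-1-k = 0
B^0 mod M = 7^0 mod 257 = 1
Delta = (5 - 4) * 1 mod 257 = 1
New hash = (217 + 1) mod 257 = 218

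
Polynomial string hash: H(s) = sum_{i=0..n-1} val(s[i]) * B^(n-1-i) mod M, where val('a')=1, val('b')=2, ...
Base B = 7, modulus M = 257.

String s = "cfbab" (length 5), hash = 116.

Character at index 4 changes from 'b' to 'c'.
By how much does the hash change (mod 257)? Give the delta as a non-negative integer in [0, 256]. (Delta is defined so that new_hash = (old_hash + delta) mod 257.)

Delta formula: (val(new) - val(old)) * B^(n-1-k) mod M
  val('c') - val('b') = 3 - 2 = 1
  B^(n-1-k) = 7^0 mod 257 = 1
  Delta = 1 * 1 mod 257 = 1

Answer: 1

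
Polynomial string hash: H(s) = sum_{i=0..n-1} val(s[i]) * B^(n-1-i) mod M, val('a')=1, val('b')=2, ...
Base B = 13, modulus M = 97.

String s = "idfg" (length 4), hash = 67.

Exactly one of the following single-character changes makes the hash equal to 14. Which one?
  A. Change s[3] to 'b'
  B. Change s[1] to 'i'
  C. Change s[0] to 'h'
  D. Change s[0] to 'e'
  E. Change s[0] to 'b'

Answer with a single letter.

Option A: s[3]='g'->'b', delta=(2-7)*13^0 mod 97 = 92, hash=67+92 mod 97 = 62
Option B: s[1]='d'->'i', delta=(9-4)*13^2 mod 97 = 69, hash=67+69 mod 97 = 39
Option C: s[0]='i'->'h', delta=(8-9)*13^3 mod 97 = 34, hash=67+34 mod 97 = 4
Option D: s[0]='i'->'e', delta=(5-9)*13^3 mod 97 = 39, hash=67+39 mod 97 = 9
Option E: s[0]='i'->'b', delta=(2-9)*13^3 mod 97 = 44, hash=67+44 mod 97 = 14 <-- target

Answer: E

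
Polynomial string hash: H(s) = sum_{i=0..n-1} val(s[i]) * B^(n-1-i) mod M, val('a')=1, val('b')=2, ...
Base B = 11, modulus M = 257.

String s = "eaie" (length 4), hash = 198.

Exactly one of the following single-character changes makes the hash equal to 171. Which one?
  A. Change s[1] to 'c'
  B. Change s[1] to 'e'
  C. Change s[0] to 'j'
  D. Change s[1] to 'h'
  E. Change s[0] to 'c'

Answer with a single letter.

Option A: s[1]='a'->'c', delta=(3-1)*11^2 mod 257 = 242, hash=198+242 mod 257 = 183
Option B: s[1]='a'->'e', delta=(5-1)*11^2 mod 257 = 227, hash=198+227 mod 257 = 168
Option C: s[0]='e'->'j', delta=(10-5)*11^3 mod 257 = 230, hash=198+230 mod 257 = 171 <-- target
Option D: s[1]='a'->'h', delta=(8-1)*11^2 mod 257 = 76, hash=198+76 mod 257 = 17
Option E: s[0]='e'->'c', delta=(3-5)*11^3 mod 257 = 165, hash=198+165 mod 257 = 106

Answer: C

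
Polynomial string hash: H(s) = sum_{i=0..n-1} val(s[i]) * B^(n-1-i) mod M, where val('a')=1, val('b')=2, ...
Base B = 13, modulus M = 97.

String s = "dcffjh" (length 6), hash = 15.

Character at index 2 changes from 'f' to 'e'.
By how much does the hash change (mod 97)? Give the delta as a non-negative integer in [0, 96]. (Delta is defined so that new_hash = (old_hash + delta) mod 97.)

Delta formula: (val(new) - val(old)) * B^(n-1-k) mod M
  val('e') - val('f') = 5 - 6 = -1
  B^(n-1-k) = 13^3 mod 97 = 63
  Delta = -1 * 63 mod 97 = 34

Answer: 34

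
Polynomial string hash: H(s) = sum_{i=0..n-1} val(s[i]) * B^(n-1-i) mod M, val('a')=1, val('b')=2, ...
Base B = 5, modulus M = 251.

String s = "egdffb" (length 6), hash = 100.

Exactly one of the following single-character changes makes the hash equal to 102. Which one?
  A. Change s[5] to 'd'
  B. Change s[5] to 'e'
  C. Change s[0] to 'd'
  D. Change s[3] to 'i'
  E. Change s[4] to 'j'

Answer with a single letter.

Option A: s[5]='b'->'d', delta=(4-2)*5^0 mod 251 = 2, hash=100+2 mod 251 = 102 <-- target
Option B: s[5]='b'->'e', delta=(5-2)*5^0 mod 251 = 3, hash=100+3 mod 251 = 103
Option C: s[0]='e'->'d', delta=(4-5)*5^5 mod 251 = 138, hash=100+138 mod 251 = 238
Option D: s[3]='f'->'i', delta=(9-6)*5^2 mod 251 = 75, hash=100+75 mod 251 = 175
Option E: s[4]='f'->'j', delta=(10-6)*5^1 mod 251 = 20, hash=100+20 mod 251 = 120

Answer: A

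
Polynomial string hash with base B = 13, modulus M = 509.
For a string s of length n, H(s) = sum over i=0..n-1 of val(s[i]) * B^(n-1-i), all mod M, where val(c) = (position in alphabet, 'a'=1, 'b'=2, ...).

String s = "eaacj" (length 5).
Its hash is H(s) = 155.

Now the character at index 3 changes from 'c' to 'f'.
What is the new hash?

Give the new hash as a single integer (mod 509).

Answer: 194

Derivation:
val('c') = 3, val('f') = 6
Position k = 3, exponent = n-1-k = 1
B^1 mod M = 13^1 mod 509 = 13
Delta = (6 - 3) * 13 mod 509 = 39
New hash = (155 + 39) mod 509 = 194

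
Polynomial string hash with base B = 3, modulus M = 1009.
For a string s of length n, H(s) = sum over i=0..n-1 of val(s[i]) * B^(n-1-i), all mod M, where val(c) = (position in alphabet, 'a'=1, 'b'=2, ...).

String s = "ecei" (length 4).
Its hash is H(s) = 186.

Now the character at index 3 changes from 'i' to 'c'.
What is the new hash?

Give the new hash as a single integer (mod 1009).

Answer: 180

Derivation:
val('i') = 9, val('c') = 3
Position k = 3, exponent = n-1-k = 0
B^0 mod M = 3^0 mod 1009 = 1
Delta = (3 - 9) * 1 mod 1009 = 1003
New hash = (186 + 1003) mod 1009 = 180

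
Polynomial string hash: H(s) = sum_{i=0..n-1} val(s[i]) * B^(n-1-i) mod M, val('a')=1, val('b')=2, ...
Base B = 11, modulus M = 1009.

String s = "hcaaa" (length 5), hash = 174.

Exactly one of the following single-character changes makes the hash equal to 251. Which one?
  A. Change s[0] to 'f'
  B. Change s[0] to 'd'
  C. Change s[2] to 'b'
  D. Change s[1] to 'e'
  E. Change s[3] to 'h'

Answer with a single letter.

Option A: s[0]='h'->'f', delta=(6-8)*11^4 mod 1009 = 988, hash=174+988 mod 1009 = 153
Option B: s[0]='h'->'d', delta=(4-8)*11^4 mod 1009 = 967, hash=174+967 mod 1009 = 132
Option C: s[2]='a'->'b', delta=(2-1)*11^2 mod 1009 = 121, hash=174+121 mod 1009 = 295
Option D: s[1]='c'->'e', delta=(5-3)*11^3 mod 1009 = 644, hash=174+644 mod 1009 = 818
Option E: s[3]='a'->'h', delta=(8-1)*11^1 mod 1009 = 77, hash=174+77 mod 1009 = 251 <-- target

Answer: E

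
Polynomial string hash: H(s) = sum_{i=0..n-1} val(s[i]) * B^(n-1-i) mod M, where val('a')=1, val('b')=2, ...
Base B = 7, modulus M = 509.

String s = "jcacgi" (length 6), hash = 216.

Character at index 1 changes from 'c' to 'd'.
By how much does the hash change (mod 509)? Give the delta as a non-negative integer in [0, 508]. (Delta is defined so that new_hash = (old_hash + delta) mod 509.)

Answer: 365

Derivation:
Delta formula: (val(new) - val(old)) * B^(n-1-k) mod M
  val('d') - val('c') = 4 - 3 = 1
  B^(n-1-k) = 7^4 mod 509 = 365
  Delta = 1 * 365 mod 509 = 365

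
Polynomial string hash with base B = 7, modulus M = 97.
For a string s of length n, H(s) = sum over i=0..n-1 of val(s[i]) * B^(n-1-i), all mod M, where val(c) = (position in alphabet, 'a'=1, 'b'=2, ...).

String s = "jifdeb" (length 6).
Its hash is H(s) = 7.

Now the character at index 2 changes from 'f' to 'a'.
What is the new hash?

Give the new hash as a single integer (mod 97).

Answer: 38

Derivation:
val('f') = 6, val('a') = 1
Position k = 2, exponent = n-1-k = 3
B^3 mod M = 7^3 mod 97 = 52
Delta = (1 - 6) * 52 mod 97 = 31
New hash = (7 + 31) mod 97 = 38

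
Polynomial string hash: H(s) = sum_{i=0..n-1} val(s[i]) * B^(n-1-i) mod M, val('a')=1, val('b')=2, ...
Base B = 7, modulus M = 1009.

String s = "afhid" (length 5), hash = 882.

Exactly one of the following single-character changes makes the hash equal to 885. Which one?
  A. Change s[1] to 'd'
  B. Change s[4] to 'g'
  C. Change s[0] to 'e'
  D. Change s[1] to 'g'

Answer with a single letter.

Option A: s[1]='f'->'d', delta=(4-6)*7^3 mod 1009 = 323, hash=882+323 mod 1009 = 196
Option B: s[4]='d'->'g', delta=(7-4)*7^0 mod 1009 = 3, hash=882+3 mod 1009 = 885 <-- target
Option C: s[0]='a'->'e', delta=(5-1)*7^4 mod 1009 = 523, hash=882+523 mod 1009 = 396
Option D: s[1]='f'->'g', delta=(7-6)*7^3 mod 1009 = 343, hash=882+343 mod 1009 = 216

Answer: B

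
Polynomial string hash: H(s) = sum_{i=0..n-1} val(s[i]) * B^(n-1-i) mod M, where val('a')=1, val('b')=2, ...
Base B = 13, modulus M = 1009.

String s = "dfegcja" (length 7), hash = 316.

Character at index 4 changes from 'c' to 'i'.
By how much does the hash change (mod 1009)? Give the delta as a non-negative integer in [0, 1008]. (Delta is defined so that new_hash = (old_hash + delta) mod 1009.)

Answer: 5

Derivation:
Delta formula: (val(new) - val(old)) * B^(n-1-k) mod M
  val('i') - val('c') = 9 - 3 = 6
  B^(n-1-k) = 13^2 mod 1009 = 169
  Delta = 6 * 169 mod 1009 = 5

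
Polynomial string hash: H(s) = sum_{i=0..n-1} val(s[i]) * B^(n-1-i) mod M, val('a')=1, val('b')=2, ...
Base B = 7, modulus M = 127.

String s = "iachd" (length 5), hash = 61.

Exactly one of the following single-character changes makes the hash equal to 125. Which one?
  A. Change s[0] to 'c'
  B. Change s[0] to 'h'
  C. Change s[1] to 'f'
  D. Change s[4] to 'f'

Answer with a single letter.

Answer: C

Derivation:
Option A: s[0]='i'->'c', delta=(3-9)*7^4 mod 127 = 72, hash=61+72 mod 127 = 6
Option B: s[0]='i'->'h', delta=(8-9)*7^4 mod 127 = 12, hash=61+12 mod 127 = 73
Option C: s[1]='a'->'f', delta=(6-1)*7^3 mod 127 = 64, hash=61+64 mod 127 = 125 <-- target
Option D: s[4]='d'->'f', delta=(6-4)*7^0 mod 127 = 2, hash=61+2 mod 127 = 63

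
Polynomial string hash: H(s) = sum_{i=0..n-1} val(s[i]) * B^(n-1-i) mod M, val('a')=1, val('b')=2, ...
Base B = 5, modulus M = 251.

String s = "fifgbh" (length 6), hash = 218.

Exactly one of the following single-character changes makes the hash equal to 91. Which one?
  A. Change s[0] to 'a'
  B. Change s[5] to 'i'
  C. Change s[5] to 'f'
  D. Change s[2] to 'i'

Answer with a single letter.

Answer: D

Derivation:
Option A: s[0]='f'->'a', delta=(1-6)*5^5 mod 251 = 188, hash=218+188 mod 251 = 155
Option B: s[5]='h'->'i', delta=(9-8)*5^0 mod 251 = 1, hash=218+1 mod 251 = 219
Option C: s[5]='h'->'f', delta=(6-8)*5^0 mod 251 = 249, hash=218+249 mod 251 = 216
Option D: s[2]='f'->'i', delta=(9-6)*5^3 mod 251 = 124, hash=218+124 mod 251 = 91 <-- target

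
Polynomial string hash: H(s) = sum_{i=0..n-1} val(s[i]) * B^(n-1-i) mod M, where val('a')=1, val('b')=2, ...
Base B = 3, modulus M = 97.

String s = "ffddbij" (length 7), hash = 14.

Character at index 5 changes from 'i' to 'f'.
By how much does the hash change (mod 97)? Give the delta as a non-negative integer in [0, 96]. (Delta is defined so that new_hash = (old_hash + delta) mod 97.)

Answer: 88

Derivation:
Delta formula: (val(new) - val(old)) * B^(n-1-k) mod M
  val('f') - val('i') = 6 - 9 = -3
  B^(n-1-k) = 3^1 mod 97 = 3
  Delta = -3 * 3 mod 97 = 88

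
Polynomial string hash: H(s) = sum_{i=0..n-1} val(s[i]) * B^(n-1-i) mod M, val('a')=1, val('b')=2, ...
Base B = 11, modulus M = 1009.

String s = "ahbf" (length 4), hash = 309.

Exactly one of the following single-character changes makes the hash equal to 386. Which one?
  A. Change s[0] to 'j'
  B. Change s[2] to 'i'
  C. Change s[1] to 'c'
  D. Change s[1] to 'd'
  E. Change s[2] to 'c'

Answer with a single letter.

Option A: s[0]='a'->'j', delta=(10-1)*11^3 mod 1009 = 880, hash=309+880 mod 1009 = 180
Option B: s[2]='b'->'i', delta=(9-2)*11^1 mod 1009 = 77, hash=309+77 mod 1009 = 386 <-- target
Option C: s[1]='h'->'c', delta=(3-8)*11^2 mod 1009 = 404, hash=309+404 mod 1009 = 713
Option D: s[1]='h'->'d', delta=(4-8)*11^2 mod 1009 = 525, hash=309+525 mod 1009 = 834
Option E: s[2]='b'->'c', delta=(3-2)*11^1 mod 1009 = 11, hash=309+11 mod 1009 = 320

Answer: B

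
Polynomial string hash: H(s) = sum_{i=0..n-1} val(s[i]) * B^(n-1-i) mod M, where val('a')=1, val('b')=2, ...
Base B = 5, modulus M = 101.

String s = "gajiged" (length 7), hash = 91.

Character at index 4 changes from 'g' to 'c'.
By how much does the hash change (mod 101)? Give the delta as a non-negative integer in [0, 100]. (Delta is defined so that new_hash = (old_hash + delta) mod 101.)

Delta formula: (val(new) - val(old)) * B^(n-1-k) mod M
  val('c') - val('g') = 3 - 7 = -4
  B^(n-1-k) = 5^2 mod 101 = 25
  Delta = -4 * 25 mod 101 = 1

Answer: 1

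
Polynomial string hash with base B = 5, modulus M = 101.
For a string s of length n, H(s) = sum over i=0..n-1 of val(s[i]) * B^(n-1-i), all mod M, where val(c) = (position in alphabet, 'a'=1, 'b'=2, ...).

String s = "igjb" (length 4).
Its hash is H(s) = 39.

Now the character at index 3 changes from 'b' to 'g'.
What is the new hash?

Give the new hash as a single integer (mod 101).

Answer: 44

Derivation:
val('b') = 2, val('g') = 7
Position k = 3, exponent = n-1-k = 0
B^0 mod M = 5^0 mod 101 = 1
Delta = (7 - 2) * 1 mod 101 = 5
New hash = (39 + 5) mod 101 = 44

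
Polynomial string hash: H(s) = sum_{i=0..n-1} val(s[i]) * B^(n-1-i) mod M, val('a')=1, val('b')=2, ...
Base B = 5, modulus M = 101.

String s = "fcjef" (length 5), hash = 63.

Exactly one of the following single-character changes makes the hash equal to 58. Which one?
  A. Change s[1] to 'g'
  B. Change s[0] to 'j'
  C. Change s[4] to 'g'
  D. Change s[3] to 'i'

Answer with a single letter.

Option A: s[1]='c'->'g', delta=(7-3)*5^3 mod 101 = 96, hash=63+96 mod 101 = 58 <-- target
Option B: s[0]='f'->'j', delta=(10-6)*5^4 mod 101 = 76, hash=63+76 mod 101 = 38
Option C: s[4]='f'->'g', delta=(7-6)*5^0 mod 101 = 1, hash=63+1 mod 101 = 64
Option D: s[3]='e'->'i', delta=(9-5)*5^1 mod 101 = 20, hash=63+20 mod 101 = 83

Answer: A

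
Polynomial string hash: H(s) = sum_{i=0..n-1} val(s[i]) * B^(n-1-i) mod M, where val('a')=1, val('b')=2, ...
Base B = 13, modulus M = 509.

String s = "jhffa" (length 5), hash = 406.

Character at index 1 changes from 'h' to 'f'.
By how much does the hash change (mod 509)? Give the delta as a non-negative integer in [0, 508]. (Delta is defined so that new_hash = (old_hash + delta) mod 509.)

Delta formula: (val(new) - val(old)) * B^(n-1-k) mod M
  val('f') - val('h') = 6 - 8 = -2
  B^(n-1-k) = 13^3 mod 509 = 161
  Delta = -2 * 161 mod 509 = 187

Answer: 187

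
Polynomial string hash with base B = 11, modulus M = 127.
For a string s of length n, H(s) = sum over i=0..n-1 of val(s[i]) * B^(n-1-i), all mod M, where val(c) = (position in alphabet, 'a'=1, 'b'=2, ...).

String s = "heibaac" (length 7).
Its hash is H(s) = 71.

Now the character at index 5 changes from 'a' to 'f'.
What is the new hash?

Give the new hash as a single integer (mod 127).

val('a') = 1, val('f') = 6
Position k = 5, exponent = n-1-k = 1
B^1 mod M = 11^1 mod 127 = 11
Delta = (6 - 1) * 11 mod 127 = 55
New hash = (71 + 55) mod 127 = 126

Answer: 126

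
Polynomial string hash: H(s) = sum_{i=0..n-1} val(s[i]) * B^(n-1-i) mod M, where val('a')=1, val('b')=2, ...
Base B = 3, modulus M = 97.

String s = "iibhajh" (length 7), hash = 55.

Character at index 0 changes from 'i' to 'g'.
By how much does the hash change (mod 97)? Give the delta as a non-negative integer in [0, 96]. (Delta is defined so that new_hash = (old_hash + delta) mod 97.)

Delta formula: (val(new) - val(old)) * B^(n-1-k) mod M
  val('g') - val('i') = 7 - 9 = -2
  B^(n-1-k) = 3^6 mod 97 = 50
  Delta = -2 * 50 mod 97 = 94

Answer: 94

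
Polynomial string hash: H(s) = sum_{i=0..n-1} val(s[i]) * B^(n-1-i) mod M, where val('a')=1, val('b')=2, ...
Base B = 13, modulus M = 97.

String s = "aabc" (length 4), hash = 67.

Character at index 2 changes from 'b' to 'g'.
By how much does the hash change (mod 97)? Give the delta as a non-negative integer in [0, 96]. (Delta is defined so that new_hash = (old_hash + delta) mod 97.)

Answer: 65

Derivation:
Delta formula: (val(new) - val(old)) * B^(n-1-k) mod M
  val('g') - val('b') = 7 - 2 = 5
  B^(n-1-k) = 13^1 mod 97 = 13
  Delta = 5 * 13 mod 97 = 65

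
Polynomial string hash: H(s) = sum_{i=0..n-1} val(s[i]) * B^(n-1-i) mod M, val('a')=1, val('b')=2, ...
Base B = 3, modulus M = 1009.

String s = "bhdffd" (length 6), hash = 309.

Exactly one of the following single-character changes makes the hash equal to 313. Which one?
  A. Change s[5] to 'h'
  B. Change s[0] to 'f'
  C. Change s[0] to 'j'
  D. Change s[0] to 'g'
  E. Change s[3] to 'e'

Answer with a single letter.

Option A: s[5]='d'->'h', delta=(8-4)*3^0 mod 1009 = 4, hash=309+4 mod 1009 = 313 <-- target
Option B: s[0]='b'->'f', delta=(6-2)*3^5 mod 1009 = 972, hash=309+972 mod 1009 = 272
Option C: s[0]='b'->'j', delta=(10-2)*3^5 mod 1009 = 935, hash=309+935 mod 1009 = 235
Option D: s[0]='b'->'g', delta=(7-2)*3^5 mod 1009 = 206, hash=309+206 mod 1009 = 515
Option E: s[3]='f'->'e', delta=(5-6)*3^2 mod 1009 = 1000, hash=309+1000 mod 1009 = 300

Answer: A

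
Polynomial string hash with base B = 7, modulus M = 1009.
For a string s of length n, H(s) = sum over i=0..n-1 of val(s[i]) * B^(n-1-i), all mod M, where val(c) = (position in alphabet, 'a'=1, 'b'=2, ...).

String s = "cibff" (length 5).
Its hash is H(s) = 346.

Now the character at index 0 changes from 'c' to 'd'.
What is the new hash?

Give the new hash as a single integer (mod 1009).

val('c') = 3, val('d') = 4
Position k = 0, exponent = n-1-k = 4
B^4 mod M = 7^4 mod 1009 = 383
Delta = (4 - 3) * 383 mod 1009 = 383
New hash = (346 + 383) mod 1009 = 729

Answer: 729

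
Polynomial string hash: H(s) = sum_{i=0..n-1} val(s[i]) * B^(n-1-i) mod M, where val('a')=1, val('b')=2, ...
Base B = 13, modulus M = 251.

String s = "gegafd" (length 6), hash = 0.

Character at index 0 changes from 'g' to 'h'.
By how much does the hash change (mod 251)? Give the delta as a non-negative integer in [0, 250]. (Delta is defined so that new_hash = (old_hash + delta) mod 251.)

Answer: 64

Derivation:
Delta formula: (val(new) - val(old)) * B^(n-1-k) mod M
  val('h') - val('g') = 8 - 7 = 1
  B^(n-1-k) = 13^5 mod 251 = 64
  Delta = 1 * 64 mod 251 = 64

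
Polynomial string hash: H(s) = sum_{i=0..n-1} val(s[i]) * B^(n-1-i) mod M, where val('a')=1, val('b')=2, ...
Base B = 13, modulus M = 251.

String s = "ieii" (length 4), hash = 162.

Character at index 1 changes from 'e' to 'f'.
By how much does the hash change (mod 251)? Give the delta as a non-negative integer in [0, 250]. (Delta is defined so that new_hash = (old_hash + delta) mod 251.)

Answer: 169

Derivation:
Delta formula: (val(new) - val(old)) * B^(n-1-k) mod M
  val('f') - val('e') = 6 - 5 = 1
  B^(n-1-k) = 13^2 mod 251 = 169
  Delta = 1 * 169 mod 251 = 169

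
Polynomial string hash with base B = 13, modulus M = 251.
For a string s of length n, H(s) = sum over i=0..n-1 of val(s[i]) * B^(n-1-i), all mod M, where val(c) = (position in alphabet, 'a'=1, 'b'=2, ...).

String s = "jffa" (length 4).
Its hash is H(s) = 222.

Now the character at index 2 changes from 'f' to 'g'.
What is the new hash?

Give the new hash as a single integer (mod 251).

val('f') = 6, val('g') = 7
Position k = 2, exponent = n-1-k = 1
B^1 mod M = 13^1 mod 251 = 13
Delta = (7 - 6) * 13 mod 251 = 13
New hash = (222 + 13) mod 251 = 235

Answer: 235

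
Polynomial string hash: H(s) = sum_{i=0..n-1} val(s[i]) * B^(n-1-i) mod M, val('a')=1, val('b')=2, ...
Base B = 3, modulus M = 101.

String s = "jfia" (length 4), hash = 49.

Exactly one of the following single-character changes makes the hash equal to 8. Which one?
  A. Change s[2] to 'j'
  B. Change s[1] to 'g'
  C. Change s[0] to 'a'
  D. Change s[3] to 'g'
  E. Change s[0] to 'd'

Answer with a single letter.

Option A: s[2]='i'->'j', delta=(10-9)*3^1 mod 101 = 3, hash=49+3 mod 101 = 52
Option B: s[1]='f'->'g', delta=(7-6)*3^2 mod 101 = 9, hash=49+9 mod 101 = 58
Option C: s[0]='j'->'a', delta=(1-10)*3^3 mod 101 = 60, hash=49+60 mod 101 = 8 <-- target
Option D: s[3]='a'->'g', delta=(7-1)*3^0 mod 101 = 6, hash=49+6 mod 101 = 55
Option E: s[0]='j'->'d', delta=(4-10)*3^3 mod 101 = 40, hash=49+40 mod 101 = 89

Answer: C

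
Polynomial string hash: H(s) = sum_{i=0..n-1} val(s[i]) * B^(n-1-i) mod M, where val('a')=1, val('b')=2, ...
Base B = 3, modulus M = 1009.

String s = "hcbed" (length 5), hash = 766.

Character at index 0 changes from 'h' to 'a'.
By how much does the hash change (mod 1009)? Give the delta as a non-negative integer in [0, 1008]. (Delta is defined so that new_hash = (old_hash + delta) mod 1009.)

Delta formula: (val(new) - val(old)) * B^(n-1-k) mod M
  val('a') - val('h') = 1 - 8 = -7
  B^(n-1-k) = 3^4 mod 1009 = 81
  Delta = -7 * 81 mod 1009 = 442

Answer: 442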